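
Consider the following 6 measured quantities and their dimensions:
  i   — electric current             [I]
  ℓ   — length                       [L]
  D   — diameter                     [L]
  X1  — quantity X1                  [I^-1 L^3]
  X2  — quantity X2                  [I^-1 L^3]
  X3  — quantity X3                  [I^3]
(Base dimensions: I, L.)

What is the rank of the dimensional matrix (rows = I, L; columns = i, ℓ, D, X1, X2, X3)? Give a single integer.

Write exponents as rows I,L / cols i,ℓ,D,X1,X2,X3:
  I: [ 1  0  0 -1 -1  3]
  L: [ 0  1  1  3  3  0]
Echelon form has 2 nonzero rows (pivots: i,ℓ)

2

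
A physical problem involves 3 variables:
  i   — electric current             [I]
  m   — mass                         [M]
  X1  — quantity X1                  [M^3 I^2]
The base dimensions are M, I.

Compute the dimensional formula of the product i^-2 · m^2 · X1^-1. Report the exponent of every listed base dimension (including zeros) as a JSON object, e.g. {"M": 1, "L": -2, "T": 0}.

{"M": -1, "I": -4}

Dimensional matrix (M×I by i×m×X1):
  M: [ 0  1  3]
  I: [ 1  0  2]
  [M]: (-2)·0+(2)·1+(-1)·3 = -1
  [I]: (-2)·1+(2)·0+(-1)·2 = -4
⇒ M^-1 I^-4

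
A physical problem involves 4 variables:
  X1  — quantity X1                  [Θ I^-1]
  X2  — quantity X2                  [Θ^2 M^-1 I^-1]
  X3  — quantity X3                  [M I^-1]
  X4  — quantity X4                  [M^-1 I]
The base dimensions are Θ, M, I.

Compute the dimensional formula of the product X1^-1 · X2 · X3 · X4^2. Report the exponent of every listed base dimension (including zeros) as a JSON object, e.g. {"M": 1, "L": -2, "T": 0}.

{"Θ": 1, "M": -2, "I": 1}

Exponent matrix [Θ,M,I] × [X1,X2,X3,X4]:
  Θ: [ 1  2  0  0]
  M: [ 0 -1  1 -1]
  I: [-1 -1 -1  1]
  [Θ]: (-1)·1+(1)·2+(1)·0+(2)·0 = 1
  [M]: (-1)·0+(1)·-1+(1)·1+(2)·-1 = -2
  [I]: (-1)·-1+(1)·-1+(1)·-1+(2)·1 = 1
⇒ Θ M^-2 I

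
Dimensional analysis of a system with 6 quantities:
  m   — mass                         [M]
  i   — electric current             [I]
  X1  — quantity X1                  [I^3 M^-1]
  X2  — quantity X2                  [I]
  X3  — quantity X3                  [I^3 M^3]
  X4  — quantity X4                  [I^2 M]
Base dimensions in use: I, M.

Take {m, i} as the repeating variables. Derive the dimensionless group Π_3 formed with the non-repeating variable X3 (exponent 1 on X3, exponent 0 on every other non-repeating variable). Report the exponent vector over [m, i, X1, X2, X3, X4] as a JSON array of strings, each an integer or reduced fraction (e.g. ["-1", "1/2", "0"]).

Write exponents as rows I,M / cols m,i,X1,X2,X3,X4:
  I: [ 0  1  3  1  3  2]
  M: [ 1  0 -1  0  3  1]
Row reduction gives pivot columns m,i; rank = 2
Repeat: m,i; free: X1,X2,X3,X4
RREF:
  r0: [   1    0   -1    0    3    1]
  r1: [   0    1    3    1    3    2]
Fix exponent of X3 at 1, X1 at 0, X2 at 0, X4 at 0; solve each RREF row for its pivot's exponent:
  r0: exp(m) + (3)·1 = 0 ⇒ exp(m) = -3
  r1: exp(i) + (3)·1 = 0 ⇒ exp(i) = -3
Π_3 = m^-3 · i^-3 · X3

["-3", "-3", "0", "0", "1", "0"]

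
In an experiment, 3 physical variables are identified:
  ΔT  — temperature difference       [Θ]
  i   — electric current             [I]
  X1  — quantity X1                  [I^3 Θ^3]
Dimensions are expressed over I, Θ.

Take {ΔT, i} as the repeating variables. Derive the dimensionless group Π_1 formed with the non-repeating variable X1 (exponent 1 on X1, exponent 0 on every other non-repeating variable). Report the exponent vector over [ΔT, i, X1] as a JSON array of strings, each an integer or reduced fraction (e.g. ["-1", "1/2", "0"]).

["-3", "-3", "1"]

Write exponents as rows I,Θ / cols ΔT,i,X1:
  I: [ 0  1  3]
  Θ: [ 1  0  3]
Row reduction gives pivot columns ΔT,i; rank = 2
Repeat: ΔT,i; free: X1
RREF:
  r0: [   1    0    3]
  r1: [   0    1    3]
Fix exponent of X1 at 1; solve each RREF row for its pivot's exponent:
  r0: exp(ΔT) + (3)·1 = 0 ⇒ exp(ΔT) = -3
  r1: exp(i) + (3)·1 = 0 ⇒ exp(i) = -3
Π_1 = ΔT^-3 · i^-3 · X1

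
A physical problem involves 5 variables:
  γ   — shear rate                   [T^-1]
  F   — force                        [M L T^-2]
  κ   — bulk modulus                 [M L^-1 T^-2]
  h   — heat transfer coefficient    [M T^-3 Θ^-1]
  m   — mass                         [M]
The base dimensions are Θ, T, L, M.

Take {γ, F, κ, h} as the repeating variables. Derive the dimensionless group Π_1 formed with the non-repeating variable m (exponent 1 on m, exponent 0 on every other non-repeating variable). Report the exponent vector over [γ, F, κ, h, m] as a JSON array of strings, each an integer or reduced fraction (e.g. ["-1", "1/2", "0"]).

Dimensional matrix (Θ×T×L×M by γ×F×κ×h×m):
  Θ: [ 0  0  0 -1  0]
  T: [-1 -2 -2 -3  0]
  L: [ 0  1 -1  0  0]
  M: [ 0  1  1  1  1]
Echelon form has 4 nonzero rows (pivots: γ,F,κ,h)
Pivot set = {γ,F,κ,h}, free = {m}
RREF:
  r0: [   1    0    0    0   -2]
  r1: [   0    1    0    0  1/2]
  r2: [   0    0    1    0  1/2]
  r3: [   0    0    0    1    0]
Fix exponent of m at 1; solve each RREF row for its pivot's exponent:
  r0: exp(γ) + (-2)·1 = 0 ⇒ exp(γ) = 2
  r1: exp(F) + (1/2)·1 = 0 ⇒ exp(F) = -1/2
  r2: exp(κ) + (1/2)·1 = 0 ⇒ exp(κ) = -1/2
  r3: exp(h) + (0)·1 = 0 ⇒ exp(h) = 0
Π_1 = γ^2 · F^(-1/2) · κ^(-1/2) · m

["2", "-1/2", "-1/2", "0", "1"]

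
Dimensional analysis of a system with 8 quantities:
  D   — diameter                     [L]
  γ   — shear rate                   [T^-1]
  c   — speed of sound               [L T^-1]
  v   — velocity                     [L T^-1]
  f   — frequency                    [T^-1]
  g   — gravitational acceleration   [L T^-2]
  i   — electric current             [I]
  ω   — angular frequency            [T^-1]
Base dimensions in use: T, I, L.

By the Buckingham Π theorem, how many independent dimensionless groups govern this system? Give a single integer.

5

Exponent matrix [T,I,L] × [D,γ,c,v,f,g,i,ω]:
  T: [ 0 -1 -1 -1 -1 -2  0 -1]
  I: [ 0  0  0  0  0  0  1  0]
  L: [ 1  0  1  1  0  1  0  0]
RREF → pivots at {D,γ,i} ⇒ r = 3
Π count = n − r = 8 − 3 = 5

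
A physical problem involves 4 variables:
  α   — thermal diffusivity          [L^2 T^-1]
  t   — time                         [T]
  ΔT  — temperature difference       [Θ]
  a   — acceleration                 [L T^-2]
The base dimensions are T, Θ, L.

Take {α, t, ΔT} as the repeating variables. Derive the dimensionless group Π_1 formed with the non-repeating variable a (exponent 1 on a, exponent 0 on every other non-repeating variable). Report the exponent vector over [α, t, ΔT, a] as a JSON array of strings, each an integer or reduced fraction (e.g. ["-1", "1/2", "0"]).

["-1/2", "3/2", "0", "1"]

Write exponents as rows T,Θ,L / cols α,t,ΔT,a:
  T: [-1  1  0 -2]
  Θ: [ 0  0  1  0]
  L: [ 2  0  0  1]
RREF → pivots at {α,t,ΔT} ⇒ r = 3
Pivot set = {α,t,ΔT}, free = {a}
RREF:
  r0: [   1    0    0  1/2]
  r1: [   0    1    0 -3/2]
  r2: [   0    0    1    0]
Fix exponent of a at 1; solve each RREF row for its pivot's exponent:
  r0: exp(α) + (1/2)·1 = 0 ⇒ exp(α) = -1/2
  r1: exp(t) + (-3/2)·1 = 0 ⇒ exp(t) = 3/2
  r2: exp(ΔT) + (0)·1 = 0 ⇒ exp(ΔT) = 0
Π_1 = α^(-1/2) · t^(3/2) · a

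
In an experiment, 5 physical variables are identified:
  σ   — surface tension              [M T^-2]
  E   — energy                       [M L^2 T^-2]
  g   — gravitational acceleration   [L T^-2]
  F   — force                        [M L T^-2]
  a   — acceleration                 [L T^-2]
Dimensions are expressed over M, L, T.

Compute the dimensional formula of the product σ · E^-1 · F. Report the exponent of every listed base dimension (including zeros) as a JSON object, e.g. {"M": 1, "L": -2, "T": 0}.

{"M": 1, "L": -1, "T": -2}

Exponent matrix [M,L,T] × [σ,E,g,F,a]:
  M: [ 1  1  0  1  0]
  L: [ 0  2  1  1  1]
  T: [-2 -2 -2 -2 -2]
  [M]: (1)·1+(-1)·1+(1)·1 = 1
  [L]: (1)·0+(-1)·2+(1)·1 = -1
  [T]: (1)·-2+(-1)·-2+(1)·-2 = -2
⇒ M L^-1 T^-2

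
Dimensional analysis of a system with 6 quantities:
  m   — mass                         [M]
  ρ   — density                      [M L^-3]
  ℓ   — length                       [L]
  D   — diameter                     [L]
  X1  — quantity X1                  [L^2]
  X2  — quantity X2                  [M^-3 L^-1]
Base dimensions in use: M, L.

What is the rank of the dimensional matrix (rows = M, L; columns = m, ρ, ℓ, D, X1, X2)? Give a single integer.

2

Exponent matrix [M,L] × [m,ρ,ℓ,D,X1,X2]:
  M: [ 1  1  0  0  0 -3]
  L: [ 0 -3  1  1  2 -1]
RREF → pivots at {m,ρ} ⇒ r = 2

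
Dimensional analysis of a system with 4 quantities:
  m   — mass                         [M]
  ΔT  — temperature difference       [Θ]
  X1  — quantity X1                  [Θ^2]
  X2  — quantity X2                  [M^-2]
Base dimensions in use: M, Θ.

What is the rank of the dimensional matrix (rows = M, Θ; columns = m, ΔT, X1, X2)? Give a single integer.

Write exponents as rows M,Θ / cols m,ΔT,X1,X2:
  M: [ 1  0  0 -2]
  Θ: [ 0  1  2  0]
RREF → pivots at {m,ΔT} ⇒ r = 2

2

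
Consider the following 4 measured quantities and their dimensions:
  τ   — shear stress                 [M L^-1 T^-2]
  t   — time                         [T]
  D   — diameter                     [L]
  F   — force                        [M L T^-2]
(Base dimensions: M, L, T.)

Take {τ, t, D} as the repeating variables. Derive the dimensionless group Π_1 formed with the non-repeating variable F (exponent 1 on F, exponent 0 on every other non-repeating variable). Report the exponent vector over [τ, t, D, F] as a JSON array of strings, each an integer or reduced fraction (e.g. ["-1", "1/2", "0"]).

Write exponents as rows M,L,T / cols τ,t,D,F:
  M: [ 1  0  0  1]
  L: [-1  0  1  1]
  T: [-2  1  0 -2]
Echelon form has 3 nonzero rows (pivots: τ,t,D)
Repeat: τ,t,D; free: F
RREF:
  r0: [   1    0    0    1]
  r1: [   0    1    0    0]
  r2: [   0    0    1    2]
Fix exponent of F at 1; solve each RREF row for its pivot's exponent:
  r0: exp(τ) + (1)·1 = 0 ⇒ exp(τ) = -1
  r1: exp(t) + (0)·1 = 0 ⇒ exp(t) = 0
  r2: exp(D) + (2)·1 = 0 ⇒ exp(D) = -2
Π_1 = τ^-1 · D^-2 · F

["-1", "0", "-2", "1"]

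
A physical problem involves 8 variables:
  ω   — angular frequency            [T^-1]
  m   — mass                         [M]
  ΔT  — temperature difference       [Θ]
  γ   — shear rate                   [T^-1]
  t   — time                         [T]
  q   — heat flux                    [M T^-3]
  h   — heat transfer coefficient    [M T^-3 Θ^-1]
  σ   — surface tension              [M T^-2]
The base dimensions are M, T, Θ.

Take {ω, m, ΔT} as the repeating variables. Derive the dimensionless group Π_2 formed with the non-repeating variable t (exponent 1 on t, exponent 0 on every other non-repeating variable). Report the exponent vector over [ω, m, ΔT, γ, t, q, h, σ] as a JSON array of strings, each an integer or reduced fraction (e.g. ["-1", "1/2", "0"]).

["1", "0", "0", "0", "1", "0", "0", "0"]

Dimensional matrix (M×T×Θ by ω×m×ΔT×γ×t×q×h×σ):
  M: [ 0  1  0  0  0  1  1  1]
  T: [-1  0  0 -1  1 -3 -3 -2]
  Θ: [ 0  0  1  0  0  0 -1  0]
Row reduction gives pivot columns ω,m,ΔT; rank = 3
Repeat: ω,m,ΔT; free: γ,t,q,h,σ
RREF:
  r0: [   1    0    0    1   -1    3    3    2]
  r1: [   0    1    0    0    0    1    1    1]
  r2: [   0    0    1    0    0    0   -1    0]
Fix exponent of t at 1, γ at 0, q at 0, h at 0, σ at 0; solve each RREF row for its pivot's exponent:
  r0: exp(ω) + (-1)·1 = 0 ⇒ exp(ω) = 1
  r1: exp(m) + (0)·1 = 0 ⇒ exp(m) = 0
  r2: exp(ΔT) + (0)·1 = 0 ⇒ exp(ΔT) = 0
Π_2 = ω · t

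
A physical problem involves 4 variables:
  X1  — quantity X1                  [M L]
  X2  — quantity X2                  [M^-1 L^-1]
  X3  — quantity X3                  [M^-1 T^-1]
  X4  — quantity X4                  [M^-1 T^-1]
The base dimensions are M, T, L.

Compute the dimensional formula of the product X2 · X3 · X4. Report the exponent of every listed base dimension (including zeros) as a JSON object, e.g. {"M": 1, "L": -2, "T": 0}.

{"M": -3, "T": -2, "L": -1}

Exponent matrix [M,T,L] × [X1,X2,X3,X4]:
  M: [ 1 -1 -1 -1]
  T: [ 0  0 -1 -1]
  L: [ 1 -1  0  0]
  [M]: (1)·-1+(1)·-1+(1)·-1 = -3
  [T]: (1)·0+(1)·-1+(1)·-1 = -2
  [L]: (1)·-1+(1)·0+(1)·0 = -1
⇒ M^-3 T^-2 L^-1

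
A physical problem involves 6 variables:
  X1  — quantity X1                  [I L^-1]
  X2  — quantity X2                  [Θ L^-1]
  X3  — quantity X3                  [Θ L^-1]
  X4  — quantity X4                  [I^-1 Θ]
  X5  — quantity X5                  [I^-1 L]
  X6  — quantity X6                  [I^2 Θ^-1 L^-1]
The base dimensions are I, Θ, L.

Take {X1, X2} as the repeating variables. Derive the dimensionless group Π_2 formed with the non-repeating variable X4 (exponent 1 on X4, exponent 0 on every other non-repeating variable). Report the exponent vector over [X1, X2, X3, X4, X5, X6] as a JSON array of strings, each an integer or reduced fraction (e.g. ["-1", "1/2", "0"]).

Write exponents as rows I,Θ,L / cols X1,X2,X3,X4,X5,X6:
  I: [ 1  0  0 -1 -1  2]
  Θ: [ 0  1  1  1  0 -1]
  L: [-1 -1 -1  0  1 -1]
Echelon form has 2 nonzero rows (pivots: X1,X2)
Repeat: X1,X2; free: X3,X4,X5,X6
RREF:
  r0: [   1    0    0   -1   -1    2]
  r1: [   0    1    1    1    0   -1]
  r2: [   0    0    0    0    0    0]
Fix exponent of X4 at 1, X3 at 0, X5 at 0, X6 at 0; solve each RREF row for its pivot's exponent:
  r0: exp(X1) + (-1)·1 = 0 ⇒ exp(X1) = 1
  r1: exp(X2) + (1)·1 = 0 ⇒ exp(X2) = -1
Π_2 = X1 · X2^-1 · X4

["1", "-1", "0", "1", "0", "0"]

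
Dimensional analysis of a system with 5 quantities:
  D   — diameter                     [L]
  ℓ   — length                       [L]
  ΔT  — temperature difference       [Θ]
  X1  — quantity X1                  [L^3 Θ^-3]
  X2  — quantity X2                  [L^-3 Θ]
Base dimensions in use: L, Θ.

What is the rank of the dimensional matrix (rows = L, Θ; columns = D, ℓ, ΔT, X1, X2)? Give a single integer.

Dimensional matrix (L×Θ by D×ℓ×ΔT×X1×X2):
  L: [ 1  1  0  3 -3]
  Θ: [ 0  0  1 -3  1]
Row reduction gives pivot columns D,ΔT; rank = 2

2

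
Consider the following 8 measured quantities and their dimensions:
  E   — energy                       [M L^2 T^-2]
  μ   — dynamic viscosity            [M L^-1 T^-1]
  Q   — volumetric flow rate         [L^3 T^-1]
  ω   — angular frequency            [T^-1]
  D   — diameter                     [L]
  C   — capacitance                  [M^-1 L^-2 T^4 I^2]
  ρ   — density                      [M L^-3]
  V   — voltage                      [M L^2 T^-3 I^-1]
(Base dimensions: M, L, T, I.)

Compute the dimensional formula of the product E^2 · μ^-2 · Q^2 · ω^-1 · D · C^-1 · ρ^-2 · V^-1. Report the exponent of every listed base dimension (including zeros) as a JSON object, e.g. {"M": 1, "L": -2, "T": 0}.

{"M": -2, "L": 19, "T": -4, "I": -1}

Dimensional matrix (M×L×T×I by E×μ×Q×ω×D×C×ρ×V):
  M: [ 1  1  0  0  0 -1  1  1]
  L: [ 2 -1  3  0  1 -2 -3  2]
  T: [-2 -1 -1 -1  0  4  0 -3]
  I: [ 0  0  0  0  0  2  0 -1]
  [M]: (2)·1+(-2)·1+(2)·0+(-1)·0+(1)·0+(-1)·-1+(-2)·1+(-1)·1 = -2
  [L]: (2)·2+(-2)·-1+(2)·3+(-1)·0+(1)·1+(-1)·-2+(-2)·-3+(-1)·2 = 19
  [T]: (2)·-2+(-2)·-1+(2)·-1+(-1)·-1+(1)·0+(-1)·4+(-2)·0+(-1)·-3 = -4
  [I]: (2)·0+(-2)·0+(2)·0+(-1)·0+(1)·0+(-1)·2+(-2)·0+(-1)·-1 = -1
⇒ M^-2 L^19 T^-4 I^-1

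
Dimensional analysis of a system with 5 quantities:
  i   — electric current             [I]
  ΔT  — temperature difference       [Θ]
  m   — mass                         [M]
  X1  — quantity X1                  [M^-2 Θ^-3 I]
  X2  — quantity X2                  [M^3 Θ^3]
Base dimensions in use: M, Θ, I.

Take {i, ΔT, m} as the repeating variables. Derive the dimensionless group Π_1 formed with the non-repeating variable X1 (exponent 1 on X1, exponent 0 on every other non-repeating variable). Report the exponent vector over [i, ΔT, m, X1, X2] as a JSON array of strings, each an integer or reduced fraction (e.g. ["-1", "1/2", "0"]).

["-1", "3", "2", "1", "0"]

Dimensional matrix (M×Θ×I by i×ΔT×m×X1×X2):
  M: [ 0  0  1 -2  3]
  Θ: [ 0  1  0 -3  3]
  I: [ 1  0  0  1  0]
Row reduction gives pivot columns i,ΔT,m; rank = 3
Pivot set = {i,ΔT,m}, free = {X1,X2}
RREF:
  r0: [   1    0    0    1    0]
  r1: [   0    1    0   -3    3]
  r2: [   0    0    1   -2    3]
Fix exponent of X1 at 1, X2 at 0; solve each RREF row for its pivot's exponent:
  r0: exp(i) + (1)·1 = 0 ⇒ exp(i) = -1
  r1: exp(ΔT) + (-3)·1 = 0 ⇒ exp(ΔT) = 3
  r2: exp(m) + (-2)·1 = 0 ⇒ exp(m) = 2
Π_1 = i^-1 · ΔT^3 · m^2 · X1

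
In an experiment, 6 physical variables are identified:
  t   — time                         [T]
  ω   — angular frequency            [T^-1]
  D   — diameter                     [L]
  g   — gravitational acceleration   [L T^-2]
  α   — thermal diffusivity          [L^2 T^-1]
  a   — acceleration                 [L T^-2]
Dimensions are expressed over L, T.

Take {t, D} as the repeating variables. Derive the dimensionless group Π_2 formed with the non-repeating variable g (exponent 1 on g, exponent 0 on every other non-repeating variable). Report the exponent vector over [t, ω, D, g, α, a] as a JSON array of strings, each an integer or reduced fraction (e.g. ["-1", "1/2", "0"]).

Dimensional matrix (L×T by t×ω×D×g×α×a):
  L: [ 0  0  1  1  2  1]
  T: [ 1 -1  0 -2 -1 -2]
Row reduction gives pivot columns t,D; rank = 2
Pivot set = {t,D}, free = {ω,g,α,a}
RREF:
  r0: [   1   -1    0   -2   -1   -2]
  r1: [   0    0    1    1    2    1]
Fix exponent of g at 1, ω at 0, α at 0, a at 0; solve each RREF row for its pivot's exponent:
  r0: exp(t) + (-2)·1 = 0 ⇒ exp(t) = 2
  r1: exp(D) + (1)·1 = 0 ⇒ exp(D) = -1
Π_2 = t^2 · D^-1 · g

["2", "0", "-1", "1", "0", "0"]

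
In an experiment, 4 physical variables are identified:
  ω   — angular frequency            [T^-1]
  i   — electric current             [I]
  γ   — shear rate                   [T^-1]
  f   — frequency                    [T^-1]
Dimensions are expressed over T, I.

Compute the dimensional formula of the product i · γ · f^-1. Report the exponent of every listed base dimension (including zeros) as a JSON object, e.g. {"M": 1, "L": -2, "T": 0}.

Dimensional matrix (T×I by ω×i×γ×f):
  T: [-1  0 -1 -1]
  I: [ 0  1  0  0]
  [T]: (1)·0+(1)·-1+(-1)·-1 = 0
  [I]: (1)·1+(1)·0+(-1)·0 = 1
⇒ I

{"T": 0, "I": 1}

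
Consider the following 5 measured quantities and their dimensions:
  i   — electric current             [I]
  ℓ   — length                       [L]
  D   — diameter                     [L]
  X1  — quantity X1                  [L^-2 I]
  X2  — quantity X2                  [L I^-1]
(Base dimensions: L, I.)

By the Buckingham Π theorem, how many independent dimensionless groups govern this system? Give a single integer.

3

Write exponents as rows L,I / cols i,ℓ,D,X1,X2:
  L: [ 0  1  1 -2  1]
  I: [ 1  0  0  1 -1]
Echelon form has 2 nonzero rows (pivots: i,ℓ)
n=5, r=2 ⇒ 3 dimensionless groups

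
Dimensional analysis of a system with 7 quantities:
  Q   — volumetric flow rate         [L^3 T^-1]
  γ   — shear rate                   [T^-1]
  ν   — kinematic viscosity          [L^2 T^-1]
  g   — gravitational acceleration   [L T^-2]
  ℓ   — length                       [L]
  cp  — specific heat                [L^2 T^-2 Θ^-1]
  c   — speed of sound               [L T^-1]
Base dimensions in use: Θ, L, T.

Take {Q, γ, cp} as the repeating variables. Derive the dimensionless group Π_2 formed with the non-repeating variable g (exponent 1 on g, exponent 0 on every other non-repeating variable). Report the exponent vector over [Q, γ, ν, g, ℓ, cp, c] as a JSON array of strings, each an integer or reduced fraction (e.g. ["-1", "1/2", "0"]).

Write exponents as rows Θ,L,T / cols Q,γ,ν,g,ℓ,cp,c:
  Θ: [ 0  0  0  0  0 -1  0]
  L: [ 3  0  2  1  1  2  1]
  T: [-1 -1 -1 -2  0 -2 -1]
Row reduction gives pivot columns Q,γ,cp; rank = 3
Repeat: Q,γ,cp; free: ν,g,ℓ,c
RREF:
  r0: [   1    0  2/3  1/3  1/3    0  1/3]
  r1: [   0    1  1/3  5/3 -1/3    0  2/3]
  r2: [   0    0    0    0    0    1    0]
Fix exponent of g at 1, ν at 0, ℓ at 0, c at 0; solve each RREF row for its pivot's exponent:
  r0: exp(Q) + (1/3)·1 = 0 ⇒ exp(Q) = -1/3
  r1: exp(γ) + (5/3)·1 = 0 ⇒ exp(γ) = -5/3
  r2: exp(cp) + (0)·1 = 0 ⇒ exp(cp) = 0
Π_2 = Q^(-1/3) · γ^(-5/3) · g

["-1/3", "-5/3", "0", "1", "0", "0", "0"]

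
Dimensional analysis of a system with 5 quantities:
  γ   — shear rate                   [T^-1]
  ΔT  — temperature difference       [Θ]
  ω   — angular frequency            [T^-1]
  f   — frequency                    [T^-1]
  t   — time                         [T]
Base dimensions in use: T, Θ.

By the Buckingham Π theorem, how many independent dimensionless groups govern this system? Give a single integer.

3

Exponent matrix [T,Θ] × [γ,ΔT,ω,f,t]:
  T: [-1  0 -1 -1  1]
  Θ: [ 0  1  0  0  0]
Row reduction gives pivot columns γ,ΔT; rank = 2
n=5, r=2 ⇒ 3 dimensionless groups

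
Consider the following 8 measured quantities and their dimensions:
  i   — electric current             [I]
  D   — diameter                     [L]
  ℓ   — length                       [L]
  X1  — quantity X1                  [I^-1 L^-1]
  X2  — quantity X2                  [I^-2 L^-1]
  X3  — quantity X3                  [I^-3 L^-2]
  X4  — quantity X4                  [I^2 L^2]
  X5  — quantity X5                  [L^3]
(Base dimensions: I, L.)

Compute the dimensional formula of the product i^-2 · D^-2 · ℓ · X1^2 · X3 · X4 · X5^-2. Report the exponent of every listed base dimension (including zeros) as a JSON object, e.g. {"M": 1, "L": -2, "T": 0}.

{"I": -5, "L": -9}

Write exponents as rows I,L / cols i,D,ℓ,X1,X2,X3,X4,X5:
  I: [ 1  0  0 -1 -2 -3  2  0]
  L: [ 0  1  1 -1 -1 -2  2  3]
  [I]: (-2)·1+(-2)·0+(1)·0+(2)·-1+(1)·-3+(1)·2+(-2)·0 = -5
  [L]: (-2)·0+(-2)·1+(1)·1+(2)·-1+(1)·-2+(1)·2+(-2)·3 = -9
⇒ I^-5 L^-9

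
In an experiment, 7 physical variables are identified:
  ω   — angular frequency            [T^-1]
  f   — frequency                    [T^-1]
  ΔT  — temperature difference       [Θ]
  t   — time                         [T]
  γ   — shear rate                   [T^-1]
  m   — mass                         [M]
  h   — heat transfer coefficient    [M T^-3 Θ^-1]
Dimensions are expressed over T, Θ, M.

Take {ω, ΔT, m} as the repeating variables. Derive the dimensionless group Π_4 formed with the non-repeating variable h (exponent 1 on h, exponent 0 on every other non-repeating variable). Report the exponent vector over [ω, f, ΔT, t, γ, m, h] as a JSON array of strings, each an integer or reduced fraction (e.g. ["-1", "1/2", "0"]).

Write exponents as rows T,Θ,M / cols ω,f,ΔT,t,γ,m,h:
  T: [-1 -1  0  1 -1  0 -3]
  Θ: [ 0  0  1  0  0  0 -1]
  M: [ 0  0  0  0  0  1  1]
Echelon form has 3 nonzero rows (pivots: ω,ΔT,m)
Pivot set = {ω,ΔT,m}, free = {f,t,γ,h}
RREF:
  r0: [   1    1    0   -1    1    0    3]
  r1: [   0    0    1    0    0    0   -1]
  r2: [   0    0    0    0    0    1    1]
Fix exponent of h at 1, f at 0, t at 0, γ at 0; solve each RREF row for its pivot's exponent:
  r0: exp(ω) + (3)·1 = 0 ⇒ exp(ω) = -3
  r1: exp(ΔT) + (-1)·1 = 0 ⇒ exp(ΔT) = 1
  r2: exp(m) + (1)·1 = 0 ⇒ exp(m) = -1
Π_4 = ω^-3 · ΔT · m^-1 · h

["-3", "0", "1", "0", "0", "-1", "1"]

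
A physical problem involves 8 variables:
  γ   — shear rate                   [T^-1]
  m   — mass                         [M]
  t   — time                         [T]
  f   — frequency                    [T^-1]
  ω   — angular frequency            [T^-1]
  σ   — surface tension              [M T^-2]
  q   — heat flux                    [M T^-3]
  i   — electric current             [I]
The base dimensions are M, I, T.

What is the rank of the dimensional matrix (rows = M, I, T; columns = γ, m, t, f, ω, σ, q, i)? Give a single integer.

Write exponents as rows M,I,T / cols γ,m,t,f,ω,σ,q,i:
  M: [ 0  1  0  0  0  1  1  0]
  I: [ 0  0  0  0  0  0  0  1]
  T: [-1  0  1 -1 -1 -2 -3  0]
Row reduction gives pivot columns γ,m,i; rank = 3

3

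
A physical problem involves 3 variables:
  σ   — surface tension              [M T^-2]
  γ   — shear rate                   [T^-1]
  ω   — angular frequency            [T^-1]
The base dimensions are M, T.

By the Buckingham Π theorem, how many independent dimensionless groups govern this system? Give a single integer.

Exponent matrix [M,T] × [σ,γ,ω]:
  M: [ 1  0  0]
  T: [-2 -1 -1]
RREF → pivots at {σ,γ} ⇒ r = 2
n=3, r=2 ⇒ 1 dimensionless group

1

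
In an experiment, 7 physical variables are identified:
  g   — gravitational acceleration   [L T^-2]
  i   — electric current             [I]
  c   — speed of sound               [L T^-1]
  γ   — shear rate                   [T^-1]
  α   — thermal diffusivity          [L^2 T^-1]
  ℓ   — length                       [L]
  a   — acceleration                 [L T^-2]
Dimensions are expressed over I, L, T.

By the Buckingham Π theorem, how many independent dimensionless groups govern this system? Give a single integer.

Dimensional matrix (I×L×T by g×i×c×γ×α×ℓ×a):
  I: [ 0  1  0  0  0  0  0]
  L: [ 1  0  1  0  2  1  1]
  T: [-2  0 -1 -1 -1  0 -2]
Row reduction gives pivot columns g,i,c; rank = 3
n=7, r=3 ⇒ 4 dimensionless groups

4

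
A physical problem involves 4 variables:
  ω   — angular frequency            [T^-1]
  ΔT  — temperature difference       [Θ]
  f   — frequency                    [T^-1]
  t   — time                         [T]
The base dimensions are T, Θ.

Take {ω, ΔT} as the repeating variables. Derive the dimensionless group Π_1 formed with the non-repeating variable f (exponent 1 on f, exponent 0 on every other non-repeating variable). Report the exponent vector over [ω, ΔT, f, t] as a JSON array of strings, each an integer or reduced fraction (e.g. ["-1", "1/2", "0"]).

Dimensional matrix (T×Θ by ω×ΔT×f×t):
  T: [-1  0 -1  1]
  Θ: [ 0  1  0  0]
Row reduction gives pivot columns ω,ΔT; rank = 2
Pivot set = {ω,ΔT}, free = {f,t}
RREF:
  r0: [   1    0    1   -1]
  r1: [   0    1    0    0]
Fix exponent of f at 1, t at 0; solve each RREF row for its pivot's exponent:
  r0: exp(ω) + (1)·1 = 0 ⇒ exp(ω) = -1
  r1: exp(ΔT) + (0)·1 = 0 ⇒ exp(ΔT) = 0
Π_1 = ω^-1 · f

["-1", "0", "1", "0"]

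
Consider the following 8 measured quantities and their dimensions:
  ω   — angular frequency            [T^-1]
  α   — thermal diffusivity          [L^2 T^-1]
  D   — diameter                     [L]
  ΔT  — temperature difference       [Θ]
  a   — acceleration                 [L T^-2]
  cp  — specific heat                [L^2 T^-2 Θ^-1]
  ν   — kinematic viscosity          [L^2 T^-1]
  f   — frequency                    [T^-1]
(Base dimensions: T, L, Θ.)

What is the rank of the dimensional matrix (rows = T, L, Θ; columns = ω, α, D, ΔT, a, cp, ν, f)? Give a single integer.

3

Write exponents as rows T,L,Θ / cols ω,α,D,ΔT,a,cp,ν,f:
  T: [-1 -1  0  0 -2 -2 -1 -1]
  L: [ 0  2  1  0  1  2  2  0]
  Θ: [ 0  0  0  1  0 -1  0  0]
RREF → pivots at {ω,α,ΔT} ⇒ r = 3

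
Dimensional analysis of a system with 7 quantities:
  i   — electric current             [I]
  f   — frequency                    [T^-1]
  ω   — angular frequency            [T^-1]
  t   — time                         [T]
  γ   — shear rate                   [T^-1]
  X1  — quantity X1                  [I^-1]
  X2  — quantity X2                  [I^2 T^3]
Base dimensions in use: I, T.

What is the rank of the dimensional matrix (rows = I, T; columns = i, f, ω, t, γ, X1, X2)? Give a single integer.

Exponent matrix [I,T] × [i,f,ω,t,γ,X1,X2]:
  I: [ 1  0  0  0  0 -1  2]
  T: [ 0 -1 -1  1 -1  0  3]
RREF → pivots at {i,f} ⇒ r = 2

2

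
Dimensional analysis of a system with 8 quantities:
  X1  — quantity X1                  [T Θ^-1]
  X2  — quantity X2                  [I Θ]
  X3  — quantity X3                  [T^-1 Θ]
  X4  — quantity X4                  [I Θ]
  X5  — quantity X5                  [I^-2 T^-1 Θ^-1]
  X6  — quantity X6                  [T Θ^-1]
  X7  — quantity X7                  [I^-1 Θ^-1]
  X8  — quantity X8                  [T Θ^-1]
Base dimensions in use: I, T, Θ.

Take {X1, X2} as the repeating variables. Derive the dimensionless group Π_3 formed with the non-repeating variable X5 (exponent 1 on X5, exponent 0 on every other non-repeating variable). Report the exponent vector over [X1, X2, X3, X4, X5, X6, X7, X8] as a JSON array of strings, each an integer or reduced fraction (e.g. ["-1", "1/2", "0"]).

["1", "2", "0", "0", "1", "0", "0", "0"]

Write exponents as rows I,T,Θ / cols X1,X2,X3,X4,X5,X6,X7,X8:
  I: [ 0  1  0  1 -2  0 -1  0]
  T: [ 1  0 -1  0 -1  1  0  1]
  Θ: [-1  1  1  1 -1 -1 -1 -1]
RREF → pivots at {X1,X2} ⇒ r = 2
Pivot set = {X1,X2}, free = {X3,X4,X5,X6,X7,X8}
RREF:
  r0: [   1    0   -1    0   -1    1    0    1]
  r1: [   0    1    0    1   -2    0   -1    0]
  r2: [   0    0    0    0    0    0    0    0]
Fix exponent of X5 at 1, X3 at 0, X4 at 0, X6 at 0, X7 at 0, X8 at 0; solve each RREF row for its pivot's exponent:
  r0: exp(X1) + (-1)·1 = 0 ⇒ exp(X1) = 1
  r1: exp(X2) + (-2)·1 = 0 ⇒ exp(X2) = 2
Π_3 = X1 · X2^2 · X5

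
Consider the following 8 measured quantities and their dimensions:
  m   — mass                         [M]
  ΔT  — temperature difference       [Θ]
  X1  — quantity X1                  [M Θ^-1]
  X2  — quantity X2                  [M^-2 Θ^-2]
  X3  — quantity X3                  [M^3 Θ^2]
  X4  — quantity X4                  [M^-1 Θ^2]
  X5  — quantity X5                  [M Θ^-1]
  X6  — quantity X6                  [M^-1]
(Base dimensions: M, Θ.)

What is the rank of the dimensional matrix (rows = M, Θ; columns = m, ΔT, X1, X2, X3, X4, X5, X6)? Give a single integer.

2

Write exponents as rows M,Θ / cols m,ΔT,X1,X2,X3,X4,X5,X6:
  M: [ 1  0  1 -2  3 -1  1 -1]
  Θ: [ 0  1 -1 -2  2  2 -1  0]
RREF → pivots at {m,ΔT} ⇒ r = 2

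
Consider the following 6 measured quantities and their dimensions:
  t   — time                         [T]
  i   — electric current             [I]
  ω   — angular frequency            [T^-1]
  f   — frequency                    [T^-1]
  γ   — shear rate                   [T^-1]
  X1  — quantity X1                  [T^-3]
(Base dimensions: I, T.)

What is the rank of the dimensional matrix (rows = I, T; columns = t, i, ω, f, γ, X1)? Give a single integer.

Write exponents as rows I,T / cols t,i,ω,f,γ,X1:
  I: [ 0  1  0  0  0  0]
  T: [ 1  0 -1 -1 -1 -3]
Row reduction gives pivot columns t,i; rank = 2

2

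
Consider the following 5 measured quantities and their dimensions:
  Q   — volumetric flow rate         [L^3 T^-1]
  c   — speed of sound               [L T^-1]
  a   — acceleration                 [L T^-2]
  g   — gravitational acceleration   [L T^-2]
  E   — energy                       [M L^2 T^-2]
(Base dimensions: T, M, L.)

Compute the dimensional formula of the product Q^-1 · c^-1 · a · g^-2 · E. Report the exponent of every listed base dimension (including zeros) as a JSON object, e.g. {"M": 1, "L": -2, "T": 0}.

Exponent matrix [T,M,L] × [Q,c,a,g,E]:
  T: [-1 -1 -2 -2 -2]
  M: [ 0  0  0  0  1]
  L: [ 3  1  1  1  2]
  [T]: (-1)·-1+(-1)·-1+(1)·-2+(-2)·-2+(1)·-2 = 2
  [M]: (-1)·0+(-1)·0+(1)·0+(-2)·0+(1)·1 = 1
  [L]: (-1)·3+(-1)·1+(1)·1+(-2)·1+(1)·2 = -3
⇒ T^2 M L^-3

{"T": 2, "M": 1, "L": -3}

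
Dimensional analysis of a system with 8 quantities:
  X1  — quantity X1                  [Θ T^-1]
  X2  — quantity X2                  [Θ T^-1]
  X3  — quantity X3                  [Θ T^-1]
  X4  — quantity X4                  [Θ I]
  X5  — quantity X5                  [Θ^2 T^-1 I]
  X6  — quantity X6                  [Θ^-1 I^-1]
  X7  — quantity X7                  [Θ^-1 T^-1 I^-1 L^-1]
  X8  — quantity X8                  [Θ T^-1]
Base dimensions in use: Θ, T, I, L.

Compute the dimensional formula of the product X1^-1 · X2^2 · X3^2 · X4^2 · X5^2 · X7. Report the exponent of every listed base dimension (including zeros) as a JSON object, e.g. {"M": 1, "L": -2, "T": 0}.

Dimensional matrix (Θ×T×I×L by X1×X2×X3×X4×X5×X6×X7×X8):
  Θ: [ 1  1  1  1  2 -1 -1  1]
  T: [-1 -1 -1  0 -1  0 -1 -1]
  I: [ 0  0  0  1  1 -1 -1  0]
  L: [ 0  0  0  0  0  0 -1  0]
  [Θ]: (-1)·1+(2)·1+(2)·1+(2)·1+(2)·2+(1)·-1 = 8
  [T]: (-1)·-1+(2)·-1+(2)·-1+(2)·0+(2)·-1+(1)·-1 = -6
  [I]: (-1)·0+(2)·0+(2)·0+(2)·1+(2)·1+(1)·-1 = 3
  [L]: (-1)·0+(2)·0+(2)·0+(2)·0+(2)·0+(1)·-1 = -1
⇒ Θ^8 T^-6 I^3 L^-1

{"Θ": 8, "T": -6, "I": 3, "L": -1}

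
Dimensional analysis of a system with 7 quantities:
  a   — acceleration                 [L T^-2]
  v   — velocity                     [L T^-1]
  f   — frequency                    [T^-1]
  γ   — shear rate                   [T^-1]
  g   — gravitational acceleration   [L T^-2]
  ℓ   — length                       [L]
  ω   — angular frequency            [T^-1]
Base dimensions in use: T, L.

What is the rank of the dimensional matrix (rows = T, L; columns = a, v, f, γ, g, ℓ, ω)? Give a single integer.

2

Dimensional matrix (T×L by a×v×f×γ×g×ℓ×ω):
  T: [-2 -1 -1 -1 -2  0 -1]
  L: [ 1  1  0  0  1  1  0]
Row reduction gives pivot columns a,v; rank = 2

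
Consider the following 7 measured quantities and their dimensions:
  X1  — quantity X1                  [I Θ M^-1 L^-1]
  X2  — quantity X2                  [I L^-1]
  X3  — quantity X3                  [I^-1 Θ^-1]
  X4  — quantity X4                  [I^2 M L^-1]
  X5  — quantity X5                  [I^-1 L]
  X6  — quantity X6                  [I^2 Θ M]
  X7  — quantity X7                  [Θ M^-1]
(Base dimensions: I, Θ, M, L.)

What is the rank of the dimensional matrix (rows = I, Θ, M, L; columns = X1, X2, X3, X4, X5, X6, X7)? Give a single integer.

3

Dimensional matrix (I×Θ×M×L by X1×X2×X3×X4×X5×X6×X7):
  I: [ 1  1 -1  2 -1  2  0]
  Θ: [ 1  0 -1  0  0  1  1]
  M: [-1  0  0  1  0  1 -1]
  L: [-1 -1  0 -1  1  0  0]
Row reduction gives pivot columns X1,X2,X3; rank = 3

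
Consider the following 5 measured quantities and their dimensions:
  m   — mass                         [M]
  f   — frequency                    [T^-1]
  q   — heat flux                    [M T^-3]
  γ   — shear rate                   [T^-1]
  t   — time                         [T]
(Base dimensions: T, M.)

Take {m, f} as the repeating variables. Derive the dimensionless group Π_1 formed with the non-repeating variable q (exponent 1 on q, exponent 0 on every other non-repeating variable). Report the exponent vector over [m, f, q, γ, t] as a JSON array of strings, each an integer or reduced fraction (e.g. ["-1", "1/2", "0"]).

["-1", "-3", "1", "0", "0"]

Write exponents as rows T,M / cols m,f,q,γ,t:
  T: [ 0 -1 -3 -1  1]
  M: [ 1  0  1  0  0]
RREF → pivots at {m,f} ⇒ r = 2
Repeat: m,f; free: q,γ,t
RREF:
  r0: [   1    0    1    0    0]
  r1: [   0    1    3    1   -1]
Fix exponent of q at 1, γ at 0, t at 0; solve each RREF row for its pivot's exponent:
  r0: exp(m) + (1)·1 = 0 ⇒ exp(m) = -1
  r1: exp(f) + (3)·1 = 0 ⇒ exp(f) = -3
Π_1 = m^-1 · f^-3 · q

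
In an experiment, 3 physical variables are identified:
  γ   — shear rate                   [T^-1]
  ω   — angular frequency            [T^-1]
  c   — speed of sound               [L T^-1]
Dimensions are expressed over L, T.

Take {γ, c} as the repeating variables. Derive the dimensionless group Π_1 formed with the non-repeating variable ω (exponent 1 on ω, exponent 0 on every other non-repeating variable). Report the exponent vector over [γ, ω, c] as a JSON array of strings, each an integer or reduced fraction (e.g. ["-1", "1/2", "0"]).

["-1", "1", "0"]

Write exponents as rows L,T / cols γ,ω,c:
  L: [ 0  0  1]
  T: [-1 -1 -1]
Row reduction gives pivot columns γ,c; rank = 2
Repeat: γ,c; free: ω
RREF:
  r0: [   1    1    0]
  r1: [   0    0    1]
Fix exponent of ω at 1; solve each RREF row for its pivot's exponent:
  r0: exp(γ) + (1)·1 = 0 ⇒ exp(γ) = -1
  r1: exp(c) + (0)·1 = 0 ⇒ exp(c) = 0
Π_1 = γ^-1 · ω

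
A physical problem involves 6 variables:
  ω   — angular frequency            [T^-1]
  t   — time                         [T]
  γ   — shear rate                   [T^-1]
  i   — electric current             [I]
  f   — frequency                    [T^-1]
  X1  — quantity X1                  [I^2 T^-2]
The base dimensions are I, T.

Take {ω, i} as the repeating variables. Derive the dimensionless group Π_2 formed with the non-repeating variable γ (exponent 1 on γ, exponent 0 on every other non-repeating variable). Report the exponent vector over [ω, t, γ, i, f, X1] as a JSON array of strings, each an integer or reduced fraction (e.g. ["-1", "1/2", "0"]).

Exponent matrix [I,T] × [ω,t,γ,i,f,X1]:
  I: [ 0  0  0  1  0  2]
  T: [-1  1 -1  0 -1 -2]
RREF → pivots at {ω,i} ⇒ r = 2
Pivot set = {ω,i}, free = {t,γ,f,X1}
RREF:
  r0: [   1   -1    1    0    1    2]
  r1: [   0    0    0    1    0    2]
Fix exponent of γ at 1, t at 0, f at 0, X1 at 0; solve each RREF row for its pivot's exponent:
  r0: exp(ω) + (1)·1 = 0 ⇒ exp(ω) = -1
  r1: exp(i) + (0)·1 = 0 ⇒ exp(i) = 0
Π_2 = ω^-1 · γ

["-1", "0", "1", "0", "0", "0"]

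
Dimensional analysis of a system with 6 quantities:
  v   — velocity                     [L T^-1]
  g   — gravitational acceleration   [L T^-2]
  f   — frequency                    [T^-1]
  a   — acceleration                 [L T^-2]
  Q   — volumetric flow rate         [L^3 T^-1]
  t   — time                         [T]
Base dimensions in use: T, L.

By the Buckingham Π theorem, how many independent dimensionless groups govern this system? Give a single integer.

4

Write exponents as rows T,L / cols v,g,f,a,Q,t:
  T: [-1 -2 -1 -2 -1  1]
  L: [ 1  1  0  1  3  0]
RREF → pivots at {v,g} ⇒ r = 2
6 vars − rank 2 = 4 Π groups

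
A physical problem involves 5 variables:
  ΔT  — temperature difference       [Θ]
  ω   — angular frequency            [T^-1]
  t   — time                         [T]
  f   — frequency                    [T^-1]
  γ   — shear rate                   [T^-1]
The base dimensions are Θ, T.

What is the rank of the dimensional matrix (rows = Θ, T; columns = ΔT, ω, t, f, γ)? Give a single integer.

Dimensional matrix (Θ×T by ΔT×ω×t×f×γ):
  Θ: [ 1  0  0  0  0]
  T: [ 0 -1  1 -1 -1]
RREF → pivots at {ΔT,ω} ⇒ r = 2

2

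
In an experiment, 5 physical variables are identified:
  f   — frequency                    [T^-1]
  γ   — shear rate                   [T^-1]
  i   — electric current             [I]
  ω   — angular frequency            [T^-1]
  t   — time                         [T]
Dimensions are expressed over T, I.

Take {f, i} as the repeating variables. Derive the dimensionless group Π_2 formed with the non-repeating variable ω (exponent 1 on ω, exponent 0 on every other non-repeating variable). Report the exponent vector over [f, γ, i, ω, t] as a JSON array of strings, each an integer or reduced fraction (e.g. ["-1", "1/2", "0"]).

["-1", "0", "0", "1", "0"]

Exponent matrix [T,I] × [f,γ,i,ω,t]:
  T: [-1 -1  0 -1  1]
  I: [ 0  0  1  0  0]
Echelon form has 2 nonzero rows (pivots: f,i)
Repeat: f,i; free: γ,ω,t
RREF:
  r0: [   1    1    0    1   -1]
  r1: [   0    0    1    0    0]
Fix exponent of ω at 1, γ at 0, t at 0; solve each RREF row for its pivot's exponent:
  r0: exp(f) + (1)·1 = 0 ⇒ exp(f) = -1
  r1: exp(i) + (0)·1 = 0 ⇒ exp(i) = 0
Π_2 = f^-1 · ω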